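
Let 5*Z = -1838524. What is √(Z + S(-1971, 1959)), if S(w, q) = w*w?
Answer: √87928405/5 ≈ 1875.4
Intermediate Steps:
Z = -1838524/5 (Z = (⅕)*(-1838524) = -1838524/5 ≈ -3.6771e+5)
S(w, q) = w²
√(Z + S(-1971, 1959)) = √(-1838524/5 + (-1971)²) = √(-1838524/5 + 3884841) = √(17585681/5) = √87928405/5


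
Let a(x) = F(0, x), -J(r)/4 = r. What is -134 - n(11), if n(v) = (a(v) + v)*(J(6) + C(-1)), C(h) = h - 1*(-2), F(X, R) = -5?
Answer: 4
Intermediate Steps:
C(h) = 2 + h (C(h) = h + 2 = 2 + h)
J(r) = -4*r
a(x) = -5
n(v) = 115 - 23*v (n(v) = (-5 + v)*(-4*6 + (2 - 1)) = (-5 + v)*(-24 + 1) = (-5 + v)*(-23) = 115 - 23*v)
-134 - n(11) = -134 - (115 - 23*11) = -134 - (115 - 253) = -134 - 1*(-138) = -134 + 138 = 4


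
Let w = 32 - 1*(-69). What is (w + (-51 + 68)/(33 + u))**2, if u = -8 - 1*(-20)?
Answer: 20811844/2025 ≈ 10277.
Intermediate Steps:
u = 12 (u = -8 + 20 = 12)
w = 101 (w = 32 + 69 = 101)
(w + (-51 + 68)/(33 + u))**2 = (101 + (-51 + 68)/(33 + 12))**2 = (101 + 17/45)**2 = (4562/45)**2 = 20811844/2025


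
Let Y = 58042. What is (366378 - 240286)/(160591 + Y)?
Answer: 126092/218633 ≈ 0.57673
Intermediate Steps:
(366378 - 240286)/(160591 + Y) = (366378 - 240286)/(160591 + 58042) = 126092/218633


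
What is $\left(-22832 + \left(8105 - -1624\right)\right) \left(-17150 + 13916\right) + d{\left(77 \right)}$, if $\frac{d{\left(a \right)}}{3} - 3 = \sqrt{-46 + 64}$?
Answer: $42375111 + 9 \sqrt{2} \approx 4.2375 \cdot 10^{7}$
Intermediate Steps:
$d{\left(a \right)} = 9 + 9 \sqrt{2}$ ($d{\left(a \right)} = 9 + 3 \sqrt{-46 + 64} = 9 + 3 \sqrt{18} = 9 + 3 \cdot 3 \sqrt{2} = 9 + 9 \sqrt{2}$)
$\left(-22832 + \left(8105 - -1624\right)\right) \left(-17150 + 13916\right) + d{\left(77 \right)} = \left(-22832 + \left(8105 - -1624\right)\right) \left(-17150 + 13916\right) + \left(9 + 9 \sqrt{2}\right) = \left(-22832 + \left(8105 + 1624\right)\right) \left(-3234\right) + \left(9 + 9 \sqrt{2}\right) = \left(-22832 + 9729\right) \left(-3234\right) + \left(9 + 9 \sqrt{2}\right) = \left(-13103\right) \left(-3234\right) + \left(9 + 9 \sqrt{2}\right) = 42375102 + \left(9 + 9 \sqrt{2}\right) = 42375111 + 9 \sqrt{2}$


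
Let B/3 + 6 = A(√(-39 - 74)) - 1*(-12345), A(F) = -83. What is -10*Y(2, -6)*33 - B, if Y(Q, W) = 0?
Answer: -36768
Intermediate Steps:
B = 36768 (B = -18 + 3*(-83 - 1*(-12345)) = -18 + 3*(-83 + 12345) = -18 + 3*12262 = -18 + 36786 = 36768)
-10*Y(2, -6)*33 - B = -10*0*33 - 1*36768 = 0*33 - 36768 = 0 - 36768 = -36768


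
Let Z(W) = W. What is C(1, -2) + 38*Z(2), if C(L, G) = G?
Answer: 74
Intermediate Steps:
C(1, -2) + 38*Z(2) = -2 + 38*2 = -2 + 76 = 74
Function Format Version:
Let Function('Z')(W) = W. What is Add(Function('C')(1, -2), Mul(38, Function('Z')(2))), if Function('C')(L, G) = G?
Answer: 74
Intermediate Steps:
Add(Function('C')(1, -2), Mul(38, Function('Z')(2))) = Add(-2, Mul(38, 2)) = Add(-2, 76) = 74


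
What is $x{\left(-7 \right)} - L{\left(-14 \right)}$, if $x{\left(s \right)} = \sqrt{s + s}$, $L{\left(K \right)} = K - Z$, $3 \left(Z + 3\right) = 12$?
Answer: $15 + i \sqrt{14} \approx 15.0 + 3.7417 i$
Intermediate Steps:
$Z = 1$ ($Z = -3 + \frac{1}{3} \cdot 12 = -3 + 4 = 1$)
$L{\left(K \right)} = -1 + K$ ($L{\left(K \right)} = K - 1 = -1 + K$)
$x{\left(s \right)} = \sqrt{2} \sqrt{s}$ ($x{\left(s \right)} = \sqrt{2 s} = \sqrt{2} \sqrt{s}$)
$x{\left(-7 \right)} - L{\left(-14 \right)} = \sqrt{2} \sqrt{-7} - \left(-1 - 14\right) = \sqrt{2} i \sqrt{7} - -15 = i \sqrt{14} + 15 = 15 + i \sqrt{14}$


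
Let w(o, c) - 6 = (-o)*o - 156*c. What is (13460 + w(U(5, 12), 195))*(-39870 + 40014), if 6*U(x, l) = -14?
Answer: -2442160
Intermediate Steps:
U(x, l) = -7/3 (U(x, l) = (1/6)*(-14) = -7/3)
w(o, c) = 6 - o**2 - 156*c (w(o, c) = 6 + ((-o)*o - 156*c) = 6 + (-o**2 - 156*c) = 6 - o**2 - 156*c)
(13460 + w(U(5, 12), 195))*(-39870 + 40014) = (13460 + (6 - (-7/3)**2 - 156*195))*(-39870 + 40014) = (13460 + (6 - 1*49/9 - 30420))*144 = (13460 + (6 - 49/9 - 30420))*144 = (13460 - 273775/9)*144 = -152635/9*144 = -2442160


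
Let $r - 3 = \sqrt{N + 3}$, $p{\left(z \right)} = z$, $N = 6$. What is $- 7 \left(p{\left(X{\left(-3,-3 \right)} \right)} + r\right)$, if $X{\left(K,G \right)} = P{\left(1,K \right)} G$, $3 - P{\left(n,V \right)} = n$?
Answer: $0$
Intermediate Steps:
$P{\left(n,V \right)} = 3 - n$
$X{\left(K,G \right)} = 2 G$ ($X{\left(K,G \right)} = \left(3 - 1\right) G = 2 G$)
$r = 6$ ($r = 3 + \sqrt{6 + 3} = 3 + \sqrt{9} = 3 + 3 = 6$)
$- 7 \left(p{\left(X{\left(-3,-3 \right)} \right)} + r\right) = - 7 \left(2 \left(-3\right) + 6\right) = - 7 \left(-6 + 6\right) = \left(-7\right) 0 = 0$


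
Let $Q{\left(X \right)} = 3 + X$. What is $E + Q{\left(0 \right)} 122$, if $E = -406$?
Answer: $-40$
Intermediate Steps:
$E + Q{\left(0 \right)} 122 = -406 + \left(3 + 0\right) 122 = -406 + 3 \cdot 122 = -406 + 366 = -40$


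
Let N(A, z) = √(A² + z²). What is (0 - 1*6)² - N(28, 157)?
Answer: 36 - √25433 ≈ -123.48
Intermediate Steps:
(0 - 1*6)² - N(28, 157) = (0 - 1*6)² - √(28² + 157²) = (0 - 6)² - √(784 + 24649) = (-6)² - √25433 = 36 - √25433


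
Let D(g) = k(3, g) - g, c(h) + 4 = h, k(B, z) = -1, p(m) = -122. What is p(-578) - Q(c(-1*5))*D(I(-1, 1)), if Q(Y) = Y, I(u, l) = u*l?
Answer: -122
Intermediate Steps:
I(u, l) = l*u
c(h) = -4 + h
D(g) = -1 - g
p(-578) - Q(c(-1*5))*D(I(-1, 1)) = -122 - (-4 - 1*5)*(-1 - (-1)) = -122 - (-4 - 5)*(-1 - 1*(-1)) = -122 - (-9)*(-1 + 1) = -122 - (-9)*0 = -122 - 1*0 = -122 + 0 = -122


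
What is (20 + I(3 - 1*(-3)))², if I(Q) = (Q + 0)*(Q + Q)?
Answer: 8464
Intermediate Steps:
I(Q) = 2*Q² (I(Q) = Q*(2*Q) = 2*Q²)
(20 + I(3 - 1*(-3)))² = (20 + 2*(3 - 1*(-3))²)² = (20 + 2*(3 + 3)²)² = (20 + 2*6²)² = (20 + 2*36)² = (20 + 72)² = 92² = 8464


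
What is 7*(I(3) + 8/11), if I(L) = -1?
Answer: -21/11 ≈ -1.9091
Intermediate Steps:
7*(I(3) + 8/11) = 7*(-1 + 8/11) = 7*(-3/11) = -21/11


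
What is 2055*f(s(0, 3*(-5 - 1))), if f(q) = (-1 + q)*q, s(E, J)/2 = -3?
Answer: 86310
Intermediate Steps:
s(E, J) = -6 (s(E, J) = 2*(-3) = -6)
f(q) = q*(-1 + q)
2055*f(s(0, 3*(-5 - 1))) = 2055*(-6*(-1 - 6)) = 2055*(-6*(-7)) = 2055*42 = 86310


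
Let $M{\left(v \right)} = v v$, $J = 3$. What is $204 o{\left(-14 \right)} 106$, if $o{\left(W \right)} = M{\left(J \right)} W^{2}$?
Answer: $38144736$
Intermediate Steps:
$M{\left(v \right)} = v^{2}$
$o{\left(W \right)} = 9 W^{2}$ ($o{\left(W \right)} = 3^{2} W^{2} = 9 W^{2}$)
$204 o{\left(-14 \right)} 106 = 204 \cdot 9 \left(-14\right)^{2} \cdot 106 = 204 \cdot 9 \cdot 196 \cdot 106 = 204 \cdot 1764 \cdot 106 = 359856 \cdot 106 = 38144736$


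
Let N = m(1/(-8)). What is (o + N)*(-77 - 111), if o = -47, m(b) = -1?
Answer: 9024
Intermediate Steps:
N = -1
(o + N)*(-77 - 111) = (-47 - 1)*(-77 - 111) = -48*(-188) = 9024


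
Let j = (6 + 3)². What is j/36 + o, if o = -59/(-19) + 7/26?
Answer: 5557/988 ≈ 5.6245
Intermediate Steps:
j = 81 (j = 9² = 81)
o = 1667/494 (o = -59*(-1/19) + 7*(1/26) = 59/19 + 7/26 = 1667/494 ≈ 3.3745)
j/36 + o = 81/36 + 1667/494 = 81*(1/36) + 1667/494 = 9/4 + 1667/494 = 5557/988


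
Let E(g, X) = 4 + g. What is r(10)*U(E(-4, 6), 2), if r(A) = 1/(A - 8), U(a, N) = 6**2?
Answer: 18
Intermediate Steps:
U(a, N) = 36
r(A) = 1/(-8 + A)
r(10)*U(E(-4, 6), 2) = 36/(-8 + 10) = 36/2 = (1/2)*36 = 18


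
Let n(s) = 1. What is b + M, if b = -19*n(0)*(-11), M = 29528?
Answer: 29737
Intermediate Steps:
b = 209 (b = -19*1*(-11) = -19*(-11) = 209)
b + M = 209 + 29528 = 29737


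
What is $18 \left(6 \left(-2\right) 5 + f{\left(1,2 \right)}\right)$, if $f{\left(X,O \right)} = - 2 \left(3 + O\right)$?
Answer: $-1260$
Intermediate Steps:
$f{\left(X,O \right)} = -6 - 2 O$
$18 \left(6 \left(-2\right) 5 + f{\left(1,2 \right)}\right) = 18 \left(6 \left(-2\right) 5 - 10\right) = 18 \left(\left(-12\right) 5 - 10\right) = 18 \left(-60 - 10\right) = 18 \left(-70\right) = -1260$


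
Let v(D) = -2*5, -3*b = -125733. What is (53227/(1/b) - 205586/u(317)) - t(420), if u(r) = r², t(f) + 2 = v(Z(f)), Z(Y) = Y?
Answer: 224170540334015/100489 ≈ 2.2308e+9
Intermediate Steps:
b = 41911 (b = -⅓*(-125733) = 41911)
v(D) = -10
t(f) = -12 (t(f) = -2 - 10 = -12)
(53227/(1/b) - 205586/u(317)) - t(420) = (53227/(1/41911) - 205586/(317²)) - 1*(-12) = (53227/(1/41911) - 205586/100489) + 12 = (53227*41911 - 205586*1/100489) + 12 = (2230796797 - 205586/100489) + 12 = 224170539128147/100489 + 12 = 224170540334015/100489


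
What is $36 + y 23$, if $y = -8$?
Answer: $-148$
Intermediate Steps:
$36 + y 23 = 36 - 184 = -148$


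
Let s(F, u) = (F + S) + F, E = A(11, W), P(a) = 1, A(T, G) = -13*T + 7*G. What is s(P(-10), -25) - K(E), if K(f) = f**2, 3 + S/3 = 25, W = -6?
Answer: -34157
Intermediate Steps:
E = -185 (E = -13*11 + 7*(-6) = -143 - 42 = -185)
S = 66 (S = -9 + 3*25 = -9 + 75 = 66)
s(F, u) = 66 + 2*F (s(F, u) = (F + 66) + F = (66 + F) + F = 66 + 2*F)
s(P(-10), -25) - K(E) = (66 + 2*1) - 1*(-185)**2 = (66 + 2) - 1*34225 = 68 - 34225 = -34157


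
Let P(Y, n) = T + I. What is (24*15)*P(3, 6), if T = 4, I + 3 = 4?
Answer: 1800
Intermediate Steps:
I = 1 (I = -3 + 4 = 1)
P(Y, n) = 5 (P(Y, n) = 4 + 1 = 5)
(24*15)*P(3, 6) = (24*15)*5 = 360*5 = 1800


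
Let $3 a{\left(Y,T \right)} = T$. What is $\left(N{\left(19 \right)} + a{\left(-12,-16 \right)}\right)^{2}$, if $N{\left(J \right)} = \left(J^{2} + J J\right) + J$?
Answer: $\frac{4870849}{9} \approx 5.4121 \cdot 10^{5}$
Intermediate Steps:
$N{\left(J \right)} = J + 2 J^{2}$ ($N{\left(J \right)} = \left(J^{2} + J^{2}\right) + J = 2 J^{2} + J = J + 2 J^{2}$)
$a{\left(Y,T \right)} = \frac{T}{3}$
$\left(N{\left(19 \right)} + a{\left(-12,-16 \right)}\right)^{2} = \left(19 \left(1 + 2 \cdot 19\right) + \frac{1}{3} \left(-16\right)\right)^{2} = \left(19 \left(1 + 38\right) - \frac{16}{3}\right)^{2} = \left(19 \cdot 39 - \frac{16}{3}\right)^{2} = \left(741 - \frac{16}{3}\right)^{2} = \left(\frac{2207}{3}\right)^{2} = \frac{4870849}{9}$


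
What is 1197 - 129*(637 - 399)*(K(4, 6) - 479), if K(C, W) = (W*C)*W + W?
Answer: 10102155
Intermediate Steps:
K(C, W) = W + C*W² (K(C, W) = (C*W)*W + W = C*W² + W = W + C*W²)
1197 - 129*(637 - 399)*(K(4, 6) - 479) = 1197 - 129*(637 - 399)*(6*(1 + 4*6) - 479) = 1197 - 30702*(6*(1 + 24) - 479) = 1197 - 30702*(6*25 - 479) = 1197 - 30702*(150 - 479) = 1197 - 30702*(-329) = 1197 - 129*(-78302) = 1197 + 10100958 = 10102155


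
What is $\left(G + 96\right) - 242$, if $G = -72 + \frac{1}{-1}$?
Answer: $-219$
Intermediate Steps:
$G = -73$ ($G = -72 - 1 = -73$)
$\left(G + 96\right) - 242 = \left(-73 + 96\right) - 242 = 23 - 242 = -219$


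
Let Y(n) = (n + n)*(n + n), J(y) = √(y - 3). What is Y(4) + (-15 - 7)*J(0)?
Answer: 64 - 22*I*√3 ≈ 64.0 - 38.105*I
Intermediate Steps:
J(y) = √(-3 + y)
Y(n) = 4*n² (Y(n) = (2*n)*(2*n) = 4*n²)
Y(4) + (-15 - 7)*J(0) = 4*4² + (-15 - 7)*√(-3 + 0) = 4*16 - 22*I*√3 = 64 - 22*I*√3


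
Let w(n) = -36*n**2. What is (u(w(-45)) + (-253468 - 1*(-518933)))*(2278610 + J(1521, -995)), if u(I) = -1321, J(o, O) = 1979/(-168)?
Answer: 4213146338006/7 ≈ 6.0188e+11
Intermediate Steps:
J(o, O) = -1979/168 (J(o, O) = 1979*(-1/168) = -1979/168)
(u(w(-45)) + (-253468 - 1*(-518933)))*(2278610 + J(1521, -995)) = (-1321 + (-253468 - 1*(-518933)))*(2278610 - 1979/168) = (-1321 + (-253468 + 518933))*(382804501/168) = (-1321 + 265465)*(382804501/168) = 264144*(382804501/168) = 4213146338006/7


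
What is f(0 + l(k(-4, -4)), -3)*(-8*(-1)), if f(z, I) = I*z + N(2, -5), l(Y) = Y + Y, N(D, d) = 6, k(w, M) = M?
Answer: 240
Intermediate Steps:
l(Y) = 2*Y
f(z, I) = 6 + I*z (f(z, I) = I*z + 6 = 6 + I*z)
f(0 + l(k(-4, -4)), -3)*(-8*(-1)) = (6 - 3*(0 + 2*(-4)))*(-8*(-1)) = (6 - 3*(0 - 8))*8 = (6 - 3*(-8))*8 = (6 + 24)*8 = 30*8 = 240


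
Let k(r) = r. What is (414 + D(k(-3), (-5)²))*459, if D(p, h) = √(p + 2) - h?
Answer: 178551 + 459*I ≈ 1.7855e+5 + 459.0*I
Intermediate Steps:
D(p, h) = √(2 + p) - h
(414 + D(k(-3), (-5)²))*459 = (414 + (√(2 - 3) - 1*(-5)²))*459 = (414 + (√(-1) - 1*25))*459 = (414 + (I - 25))*459 = (414 + (-25 + I))*459 = (389 + I)*459 = 178551 + 459*I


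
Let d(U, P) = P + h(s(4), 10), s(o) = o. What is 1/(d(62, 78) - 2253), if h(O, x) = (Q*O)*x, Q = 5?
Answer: -1/1975 ≈ -0.00050633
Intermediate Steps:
h(O, x) = 5*O*x (h(O, x) = (5*O)*x = 5*O*x)
d(U, P) = 200 + P (d(U, P) = P + 5*4*10 = P + 200 = 200 + P)
1/(d(62, 78) - 2253) = 1/((200 + 78) - 2253) = 1/(278 - 2253) = 1/(-1975) = -1/1975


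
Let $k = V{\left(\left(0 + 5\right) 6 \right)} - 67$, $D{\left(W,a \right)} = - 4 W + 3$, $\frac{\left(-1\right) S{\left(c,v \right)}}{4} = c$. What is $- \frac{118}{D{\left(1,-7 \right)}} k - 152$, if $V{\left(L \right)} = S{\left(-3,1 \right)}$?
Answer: $-6642$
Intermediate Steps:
$S{\left(c,v \right)} = - 4 c$
$D{\left(W,a \right)} = 3 - 4 W$
$V{\left(L \right)} = 12$ ($V{\left(L \right)} = \left(-4\right) \left(-3\right) = 12$)
$k = -55$ ($k = 12 - 67 = -55$)
$- \frac{118}{D{\left(1,-7 \right)}} k - 152 = - \frac{118}{3 - 4} \left(-55\right) - 152 = - \frac{118}{-1} \left(-55\right) - 152 = \left(-118\right) \left(-1\right) \left(-55\right) - 152 = 118 \left(-55\right) - 152 = -6490 - 152 = -6642$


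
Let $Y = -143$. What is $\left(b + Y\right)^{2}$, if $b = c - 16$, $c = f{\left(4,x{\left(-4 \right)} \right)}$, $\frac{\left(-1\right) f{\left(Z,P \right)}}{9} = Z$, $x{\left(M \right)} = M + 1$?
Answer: $38025$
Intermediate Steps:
$x{\left(M \right)} = 1 + M$
$f{\left(Z,P \right)} = - 9 Z$
$c = -36$ ($c = \left(-9\right) 4 = -36$)
$b = -52$ ($b = -36 - 16 = -52$)
$\left(b + Y\right)^{2} = \left(-52 - 143\right)^{2} = \left(-195\right)^{2} = 38025$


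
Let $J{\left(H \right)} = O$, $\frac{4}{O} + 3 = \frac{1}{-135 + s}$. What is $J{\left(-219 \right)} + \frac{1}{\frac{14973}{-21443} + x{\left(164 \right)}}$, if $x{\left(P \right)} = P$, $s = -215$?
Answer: $- \frac{4879814007}{3680264629} \approx -1.3259$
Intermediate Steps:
$O = - \frac{1400}{1051}$ ($O = \frac{4}{-3 + \frac{1}{-135 - 215}} = \frac{4}{-3 + \frac{1}{-350}} = \frac{4}{-3 - \frac{1}{350}} = \frac{4}{- \frac{1051}{350}} = 4 \left(- \frac{350}{1051}\right) = - \frac{1400}{1051} \approx -1.3321$)
$J{\left(H \right)} = - \frac{1400}{1051}$
$J{\left(-219 \right)} + \frac{1}{\frac{14973}{-21443} + x{\left(164 \right)}} = - \frac{1400}{1051} + \frac{1}{\frac{14973}{-21443} + 164} = - \frac{1400}{1051} + \frac{1}{14973 \left(- \frac{1}{21443}\right) + 164} = - \frac{1400}{1051} + \frac{1}{- \frac{14973}{21443} + 164} = - \frac{1400}{1051} + \frac{1}{\frac{3501679}{21443}} = - \frac{1400}{1051} + \frac{21443}{3501679} = - \frac{4879814007}{3680264629}$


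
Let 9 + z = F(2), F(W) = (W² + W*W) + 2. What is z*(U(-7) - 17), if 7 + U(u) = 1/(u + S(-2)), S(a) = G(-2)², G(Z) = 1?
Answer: -145/6 ≈ -24.167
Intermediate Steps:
S(a) = 1 (S(a) = 1² = 1)
F(W) = 2 + 2*W² (F(W) = (W² + W²) + 2 = 2*W² + 2 = 2 + 2*W²)
z = 1 (z = -9 + (2 + 2*2²) = -9 + (2 + 2*4) = -9 + (2 + 8) = -9 + 10 = 1)
U(u) = -7 + 1/(1 + u) (U(u) = -7 + 1/(u + 1) = -7 + 1/(1 + u))
z*(U(-7) - 17) = 1*((-6 - 7*(-7))/(1 - 7) - 17) = 1*((-6 + 49)/(-6) - 17) = 1*(-⅙*43 - 17) = 1*(-43/6 - 17) = 1*(-145/6) = -145/6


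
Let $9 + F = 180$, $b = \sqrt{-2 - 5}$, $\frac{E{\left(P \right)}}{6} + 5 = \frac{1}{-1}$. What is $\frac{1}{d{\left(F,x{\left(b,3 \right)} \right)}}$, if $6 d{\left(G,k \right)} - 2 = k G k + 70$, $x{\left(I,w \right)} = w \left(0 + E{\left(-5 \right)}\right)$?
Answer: $\frac{1}{332436} \approx 3.0081 \cdot 10^{-6}$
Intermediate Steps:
$E{\left(P \right)} = -36$ ($E{\left(P \right)} = -30 + \frac{6}{-1} = -30 + 6 \left(-1\right) = -30 - 6 = -36$)
$b = i \sqrt{7}$ ($b = \sqrt{-7} = i \sqrt{7} \approx 2.6458 i$)
$F = 171$ ($F = -9 + 180 = 171$)
$x{\left(I,w \right)} = - 36 w$ ($x{\left(I,w \right)} = w \left(0 - 36\right) = w \left(-36\right) = - 36 w$)
$d{\left(G,k \right)} = 12 + \frac{G k^{2}}{6}$ ($d{\left(G,k \right)} = \frac{1}{3} + \frac{k G k + 70}{6} = \frac{1}{3} + \frac{G k k + 70}{6} = \frac{1}{3} + \frac{G k^{2} + 70}{6} = \frac{1}{3} + \frac{70 + G k^{2}}{6} = \frac{1}{3} + \left(\frac{35}{3} + \frac{G k^{2}}{6}\right) = 12 + \frac{G k^{2}}{6}$)
$\frac{1}{d{\left(F,x{\left(b,3 \right)} \right)}} = \frac{1}{12 + \frac{1}{6} \cdot 171 \left(\left(-36\right) 3\right)^{2}} = \frac{1}{12 + \frac{1}{6} \cdot 171 \left(-108\right)^{2}} = \frac{1}{12 + \frac{1}{6} \cdot 171 \cdot 11664} = \frac{1}{12 + 332424} = \frac{1}{332436}$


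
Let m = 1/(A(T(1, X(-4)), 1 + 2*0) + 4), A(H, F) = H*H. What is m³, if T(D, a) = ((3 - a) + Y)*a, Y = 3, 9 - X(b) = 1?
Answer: 1/17576000 ≈ 5.6896e-8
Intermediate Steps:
X(b) = 8 (X(b) = 9 - 1*1 = 9 - 1 = 8)
T(D, a) = a*(6 - a) (T(D, a) = ((3 - a) + 3)*a = (6 - a)*a = a*(6 - a))
A(H, F) = H²
m = 1/260 (m = 1/((8*(6 - 1*8))² + 4) = 1/((8*(6 - 8))² + 4) = 1/((8*(-2))² + 4) = 1/((-16)² + 4) = 1/(256 + 4) = 1/260 ≈ 0.0038462)
m³ = (1/260)³ = 1/17576000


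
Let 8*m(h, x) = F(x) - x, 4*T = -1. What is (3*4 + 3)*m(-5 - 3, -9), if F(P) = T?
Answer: 525/32 ≈ 16.406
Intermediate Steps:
T = -1/4 (T = (1/4)*(-1) = -1/4 ≈ -0.25000)
F(P) = -1/4
m(h, x) = -1/32 - x/8 (m(h, x) = (-1/4 - x)/8 = -1/32 - x/8)
(3*4 + 3)*m(-5 - 3, -9) = (3*4 + 3)*(-1/32 - 1/8*(-9)) = (12 + 3)*(-1/32 + 9/8) = 15*(35/32) = 525/32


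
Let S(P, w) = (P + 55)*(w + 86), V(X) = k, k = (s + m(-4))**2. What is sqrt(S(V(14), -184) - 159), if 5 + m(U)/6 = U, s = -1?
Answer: I*sqrt(301999) ≈ 549.54*I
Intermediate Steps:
m(U) = -30 + 6*U
k = 3025 (k = (-1 + (-30 + 6*(-4)))**2 = (-1 + (-30 - 24))**2 = (-1 - 54)**2 = (-55)**2 = 3025)
V(X) = 3025
S(P, w) = (55 + P)*(86 + w)
sqrt(S(V(14), -184) - 159) = sqrt((4730 + 55*(-184) + 86*3025 + 3025*(-184)) - 159) = sqrt((4730 - 10120 + 260150 - 556600) - 159) = sqrt(-301840 - 159) = sqrt(-301999) = I*sqrt(301999)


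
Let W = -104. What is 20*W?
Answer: -2080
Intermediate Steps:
20*W = 20*(-104) = -2080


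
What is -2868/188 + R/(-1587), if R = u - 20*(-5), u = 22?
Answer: -1143613/74589 ≈ -15.332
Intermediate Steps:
R = 122 (R = 22 - 20*(-5) = 22 + 100 = 122)
-2868/188 + R/(-1587) = -2868/188 + 122/(-1587) = -2868*1/188 + 122*(-1/1587) = -717/47 - 122/1587 = -1143613/74589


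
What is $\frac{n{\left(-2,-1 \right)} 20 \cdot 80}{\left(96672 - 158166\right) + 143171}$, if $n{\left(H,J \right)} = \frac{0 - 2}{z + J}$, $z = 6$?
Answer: $- \frac{640}{81677} \approx -0.0078357$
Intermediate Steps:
$n{\left(H,J \right)} = - \frac{2}{6 + J}$ ($n{\left(H,J \right)} = \frac{0 - 2}{6 + J} = - \frac{2}{6 + J}$)
$\frac{n{\left(-2,-1 \right)} 20 \cdot 80}{\left(96672 - 158166\right) + 143171} = \frac{- \frac{2}{6 - 1} \cdot 20 \cdot 80}{\left(96672 - 158166\right) + 143171} = \frac{- \frac{2}{5} \cdot 20 \cdot 80}{-61494 + 143171} = \frac{\left(-2\right) \frac{1}{5} \cdot 20 \cdot 80}{81677} = \left(- \frac{2}{5}\right) 20 \cdot 80 \cdot \frac{1}{81677} = \left(-8\right) 80 \cdot \frac{1}{81677} = \left(-640\right) \frac{1}{81677} = - \frac{640}{81677}$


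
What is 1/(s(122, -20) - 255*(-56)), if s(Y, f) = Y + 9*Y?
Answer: 1/15500 ≈ 6.4516e-5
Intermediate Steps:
s(Y, f) = 10*Y
1/(s(122, -20) - 255*(-56)) = 1/(10*122 - 255*(-56)) = 1/(1220 + 14280) = 1/15500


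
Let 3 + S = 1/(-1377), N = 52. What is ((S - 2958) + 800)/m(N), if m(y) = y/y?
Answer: -2975698/1377 ≈ -2161.0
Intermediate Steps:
S = -4132/1377 (S = -3 + 1/(-1377) = -3 - 1/1377 = -4132/1377 ≈ -3.0007)
m(y) = 1
((S - 2958) + 800)/m(N) = ((-4132/1377 - 2958) + 800)/1 = (-4077298/1377 + 800)*1 = -2975698/1377*1 = -2975698/1377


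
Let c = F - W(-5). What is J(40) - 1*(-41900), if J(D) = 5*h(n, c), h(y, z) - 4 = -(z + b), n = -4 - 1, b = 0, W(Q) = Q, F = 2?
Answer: 41885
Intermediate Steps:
c = 7 (c = 2 - 1*(-5) = 2 + 5 = 7)
n = -5
h(y, z) = 4 - z (h(y, z) = 4 - (z + 0) = 4 - z)
J(D) = -15 (J(D) = 5*(4 - 1*7) = 5*(4 - 7) = 5*(-3) = -15)
J(40) - 1*(-41900) = -15 - 1*(-41900) = -15 + 41900 = 41885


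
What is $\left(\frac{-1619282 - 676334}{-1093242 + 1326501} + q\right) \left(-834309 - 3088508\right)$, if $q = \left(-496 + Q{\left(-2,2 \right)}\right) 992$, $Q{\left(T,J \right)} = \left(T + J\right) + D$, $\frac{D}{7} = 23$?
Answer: $\frac{304092562680259232}{233259} \approx 1.3037 \cdot 10^{12}$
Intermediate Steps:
$D = 161$ ($D = 7 \cdot 23 = 161$)
$Q{\left(T,J \right)} = 161 + J + T$ ($Q{\left(T,J \right)} = \left(T + J\right) + 161 = \left(J + T\right) + 161 = 161 + J + T$)
$q = -332320$ ($q = \left(-496 + \left(161 + 2 - 2\right)\right) 992 = \left(-496 + 161\right) 992 = \left(-335\right) 992 = -332320$)
$\left(\frac{-1619282 - 676334}{-1093242 + 1326501} + q\right) \left(-834309 - 3088508\right) = \left(\frac{-1619282 - 676334}{-1093242 + 1326501} - 332320\right) \left(-834309 - 3088508\right) = \left(- \frac{2295616}{233259} - 332320\right) \left(-3922817\right) = \left(- \frac{77518926496}{233259}\right) \left(-3922817\right) = \frac{304092562680259232}{233259}$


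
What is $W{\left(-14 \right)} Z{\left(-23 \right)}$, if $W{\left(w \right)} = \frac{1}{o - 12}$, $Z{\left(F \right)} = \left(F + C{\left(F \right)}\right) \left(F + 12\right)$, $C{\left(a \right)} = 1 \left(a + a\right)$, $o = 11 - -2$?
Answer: $759$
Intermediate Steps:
$o = 13$ ($o = 11 + 2 = 13$)
$C{\left(a \right)} = 2 a$ ($C{\left(a \right)} = 1 \cdot 2 a = 2 a$)
$Z{\left(F \right)} = 3 F \left(12 + F\right)$ ($Z{\left(F \right)} = \left(F + 2 F\right) \left(F + 12\right) = 3 F \left(12 + F\right)$)
$W{\left(w \right)} = 1$ ($W{\left(w \right)} = \frac{1}{13 - 12} = 1^{-1} = 1$)
$W{\left(-14 \right)} Z{\left(-23 \right)} = 1 \cdot 3 \left(-23\right) \left(12 - 23\right) = 1 \cdot 3 \left(-23\right) \left(-11\right) = 1 \cdot 759 = 759$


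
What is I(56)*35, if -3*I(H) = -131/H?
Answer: 655/24 ≈ 27.292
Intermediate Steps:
I(H) = 131/(3*H) (I(H) = -(-131)/(3*H) = 131/(3*H))
I(56)*35 = ((131/3)/56)*35 = ((131/3)*(1/56))*35 = (131/168)*35 = 655/24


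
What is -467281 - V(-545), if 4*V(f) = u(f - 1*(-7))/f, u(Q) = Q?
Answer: -509336559/1090 ≈ -4.6728e+5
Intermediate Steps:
V(f) = (7 + f)/(4*f) (V(f) = ((f - 1*(-7))/f)/4 = ((f + 7)/f)/4 = ((7 + f)/f)/4 = (7 + f)/(4*f))
-467281 - V(-545) = -467281 - (7 - 545)/(4*(-545)) = -467281 - (-1)*(-538)/(4*545) = -467281 - 1*269/1090 = -467281 - 269/1090 = -509336559/1090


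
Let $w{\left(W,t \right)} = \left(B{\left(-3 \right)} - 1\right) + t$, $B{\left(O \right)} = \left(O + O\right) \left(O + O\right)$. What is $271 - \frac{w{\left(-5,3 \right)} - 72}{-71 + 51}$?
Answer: $\frac{2693}{10} \approx 269.3$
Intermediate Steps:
$B{\left(O \right)} = 4 O^{2}$ ($B{\left(O \right)} = 2 O 2 O = 4 O^{2}$)
$w{\left(W,t \right)} = 35 + t$ ($w{\left(W,t \right)} = \left(4 \left(-3\right)^{2} - 1\right) + t = \left(4 \cdot 9 - 1\right) + t = \left(36 - 1\right) + t = 35 + t$)
$271 - \frac{w{\left(-5,3 \right)} - 72}{-71 + 51} = 271 - \frac{\left(35 + 3\right) - 72}{-71 + 51} = 271 - \frac{38 + \left(-86 + 14\right)}{-20} = 271 - \left(38 - 72\right) \left(- \frac{1}{20}\right) = 271 - \left(-34\right) \left(- \frac{1}{20}\right) = 271 - \frac{17}{10} = \frac{2693}{10}$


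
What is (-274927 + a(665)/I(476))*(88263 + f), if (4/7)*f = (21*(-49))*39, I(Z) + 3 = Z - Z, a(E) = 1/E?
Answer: -188402662221/38 ≈ -4.9580e+9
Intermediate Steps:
I(Z) = -3 (I(Z) = -3 + (Z - Z) = -3 + 0 = -3)
f = -280917/4 (f = 7*((21*(-49))*39)/4 = 7*(-1029*39)/4 = (7/4)*(-40131) = -280917/4 ≈ -70229.)
(-274927 + a(665)/I(476))*(88263 + f) = (-274927 + 1/(665*(-3)))*(88263 - 280917/4) = (-274927 + (1/665)*(-⅓))*(72135/4) = (-274927 - 1/1995)*(72135/4) = -548479366/1995*72135/4 = -188402662221/38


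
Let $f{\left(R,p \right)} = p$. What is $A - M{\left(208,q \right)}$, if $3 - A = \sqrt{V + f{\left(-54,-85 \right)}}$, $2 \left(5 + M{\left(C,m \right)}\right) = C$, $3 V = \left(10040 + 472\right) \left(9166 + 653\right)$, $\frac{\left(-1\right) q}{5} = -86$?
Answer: $-96 - \sqrt{34405691} \approx -5961.6$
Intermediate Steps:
$q = 430$ ($q = \left(-5\right) \left(-86\right) = 430$)
$V = 34405776$ ($V = \frac{\left(10040 + 472\right) \left(9166 + 653\right)}{3} = \frac{10512 \cdot 9819}{3} = \frac{1}{3} \cdot 103217328 = 34405776$)
$M{\left(C,m \right)} = -5 + \frac{C}{2}$
$A = 3 - \sqrt{34405691}$ ($A = 3 - \sqrt{34405776 - 85} = 3 - \sqrt{34405691} \approx -5862.6$)
$A - M{\left(208,q \right)} = \left(3 - \sqrt{34405691}\right) - \left(-5 + \frac{1}{2} \cdot 208\right) = \left(3 - \sqrt{34405691}\right) - \left(-5 + 104\right) = \left(3 - \sqrt{34405691}\right) - 99 = -96 - \sqrt{34405691}$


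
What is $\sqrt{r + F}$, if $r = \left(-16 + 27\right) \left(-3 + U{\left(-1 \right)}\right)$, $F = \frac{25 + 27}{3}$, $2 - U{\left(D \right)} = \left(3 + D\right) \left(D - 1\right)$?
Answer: $\frac{\sqrt{453}}{3} \approx 7.0946$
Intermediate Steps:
$U{\left(D \right)} = 2 - \left(-1 + D\right) \left(3 + D\right)$ ($U{\left(D \right)} = 2 - \left(3 + D\right) \left(D - 1\right) = 2 - \left(3 + D\right) \left(-1 + D\right) = 2 - \left(-1 + D\right) \left(3 + D\right)$)
$F = \frac{52}{3}$ ($F = 52 \cdot \frac{1}{3} = \frac{52}{3} \approx 17.333$)
$r = 33$ ($r = \left(-16 + 27\right) \left(-3 - -6\right) = 11 \left(-3 + \left(5 - 1 + 2\right)\right) = 11 \left(-3 + 6\right) = 11 \cdot 3 = 33$)
$\sqrt{r + F} = \sqrt{33 + \frac{52}{3}} = \sqrt{\frac{151}{3}} = \frac{\sqrt{453}}{3}$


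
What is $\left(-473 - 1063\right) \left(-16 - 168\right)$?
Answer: $282624$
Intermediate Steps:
$\left(-473 - 1063\right) \left(-16 - 168\right) = \left(-1536\right) \left(-184\right) = 282624$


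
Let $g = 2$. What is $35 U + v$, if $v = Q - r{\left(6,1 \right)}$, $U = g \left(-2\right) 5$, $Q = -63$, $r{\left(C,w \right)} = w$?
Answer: $-764$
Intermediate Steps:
$U = -20$ ($U = 2 \left(-2\right) 5 = \left(-4\right) 5 = -20$)
$v = -64$ ($v = -63 - 1 = -64$)
$35 U + v = 35 \left(-20\right) - 64 = -700 - 64 = -764$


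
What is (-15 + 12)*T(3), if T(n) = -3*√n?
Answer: 9*√3 ≈ 15.588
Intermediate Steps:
(-15 + 12)*T(3) = (-15 + 12)*(-3*√3) = -(-9)*√3 = 9*√3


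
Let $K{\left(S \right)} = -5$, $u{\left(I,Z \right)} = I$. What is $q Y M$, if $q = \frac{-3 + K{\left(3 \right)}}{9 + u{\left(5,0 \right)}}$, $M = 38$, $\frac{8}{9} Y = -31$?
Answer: $\frac{5301}{7} \approx 757.29$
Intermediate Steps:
$Y = - \frac{279}{8}$ ($Y = \frac{9}{8} \left(-31\right) = - \frac{279}{8} \approx -34.875$)
$q = - \frac{4}{7}$ ($q = \frac{-3 - 5}{9 + 5} = - \frac{8}{14} = \left(-8\right) \frac{1}{14} = - \frac{4}{7} \approx -0.57143$)
$q Y M = \left(- \frac{4}{7}\right) \left(- \frac{279}{8}\right) 38 = \frac{279}{14} \cdot 38 = \frac{5301}{7}$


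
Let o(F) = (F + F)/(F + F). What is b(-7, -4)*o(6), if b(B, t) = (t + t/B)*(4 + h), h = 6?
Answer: -240/7 ≈ -34.286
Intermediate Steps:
b(B, t) = 10*t + 10*t/B (b(B, t) = (t + t/B)*(4 + 6) = (t + t/B)*10 = 10*t + 10*t/B)
o(F) = 1 (o(F) = (2*F)/((2*F)) = (2*F)*(1/(2*F)) = 1)
b(-7, -4)*o(6) = (10*(-4)*(1 - 7)/(-7))*1 = (10*(-4)*(-⅐)*(-6))*1 = -240/7*1 = -240/7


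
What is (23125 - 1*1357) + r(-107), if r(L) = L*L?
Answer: 33217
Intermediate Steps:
r(L) = L**2
(23125 - 1*1357) + r(-107) = (23125 - 1*1357) + (-107)**2 = (23125 - 1357) + 11449 = 21768 + 11449 = 33217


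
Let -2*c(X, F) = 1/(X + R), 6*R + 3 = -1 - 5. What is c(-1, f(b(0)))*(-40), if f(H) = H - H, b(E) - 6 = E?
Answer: -8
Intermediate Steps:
b(E) = 6 + E
f(H) = 0
R = -3/2 (R = -1/2 + (-1 - 5)/6 = -1/2 + (1/6)*(-6) = -1/2 - 1 = -3/2 ≈ -1.5000)
c(X, F) = -1/(2*(-3/2 + X)) (c(X, F) = -1/(2*(X - 3/2)) = -1/(2*(-3/2 + X)))
c(-1, f(b(0)))*(-40) = -1/(-3 + 2*(-1))*(-40) = -1/(-3 - 2)*(-40) = -1/(-5)*(-40) = -1*(-1/5)*(-40) = (1/5)*(-40) = -8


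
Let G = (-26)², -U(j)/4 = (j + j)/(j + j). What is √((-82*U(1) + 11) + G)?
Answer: √1015 ≈ 31.859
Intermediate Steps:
U(j) = -4 (U(j) = -4*(j + j)/(j + j) = -4*2*j/(2*j) = -4*2*j*1/(2*j) = -4*1 = -4)
G = 676
√((-82*U(1) + 11) + G) = √((-82*(-4) + 11) + 676) = √((328 + 11) + 676) = √(339 + 676) = √1015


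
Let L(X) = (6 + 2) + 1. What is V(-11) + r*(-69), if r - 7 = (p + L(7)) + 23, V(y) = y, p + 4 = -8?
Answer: -1874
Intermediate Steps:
p = -12 (p = -4 - 8 = -12)
L(X) = 9 (L(X) = 8 + 1 = 9)
r = 27 (r = 7 + ((-12 + 9) + 23) = 7 + (-3 + 23) = 7 + 20 = 27)
V(-11) + r*(-69) = -11 + 27*(-69) = -11 - 1863 = -1874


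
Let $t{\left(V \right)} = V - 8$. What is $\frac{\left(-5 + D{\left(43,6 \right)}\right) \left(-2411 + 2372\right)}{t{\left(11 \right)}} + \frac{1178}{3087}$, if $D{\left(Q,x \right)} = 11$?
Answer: $- \frac{239608}{3087} \approx -77.618$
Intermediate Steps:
$t{\left(V \right)} = -8 + V$ ($t{\left(V \right)} = V - 8 = -8 + V$)
$\frac{\left(-5 + D{\left(43,6 \right)}\right) \left(-2411 + 2372\right)}{t{\left(11 \right)}} + \frac{1178}{3087} = \frac{\left(-5 + 11\right) \left(-2411 + 2372\right)}{-8 + 11} + \frac{1178}{3087} = \frac{6 \left(-39\right)}{3} + 1178 \cdot \frac{1}{3087} = \left(-234\right) \frac{1}{3} + \frac{1178}{3087} = -78 + \frac{1178}{3087} = - \frac{239608}{3087}$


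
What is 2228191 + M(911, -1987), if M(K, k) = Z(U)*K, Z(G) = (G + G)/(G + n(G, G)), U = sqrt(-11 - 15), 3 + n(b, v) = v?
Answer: 251880327/113 - 5466*I*sqrt(26)/113 ≈ 2.229e+6 - 246.65*I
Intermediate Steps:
n(b, v) = -3 + v
U = I*sqrt(26) (U = sqrt(-26) = I*sqrt(26) ≈ 5.099*I)
Z(G) = 2*G/(-3 + 2*G) (Z(G) = (G + G)/(G + (-3 + G)) = (2*G)/(-3 + 2*G) = 2*G/(-3 + 2*G))
M(K, k) = 2*I*K*sqrt(26)/(-3 + 2*I*sqrt(26)) (M(K, k) = (2*(I*sqrt(26))/(-3 + 2*(I*sqrt(26))))*K = (2*(I*sqrt(26))/(-3 + 2*I*sqrt(26)))*K = (2*I*sqrt(26)/(-3 + 2*I*sqrt(26)))*K = 2*I*K*sqrt(26)/(-3 + 2*I*sqrt(26)))
2228191 + M(911, -1987) = 2228191 + 2*911*sqrt(26)/(2*sqrt(26) + 3*I) = 2228191 + 1822*sqrt(26)/(2*sqrt(26) + 3*I)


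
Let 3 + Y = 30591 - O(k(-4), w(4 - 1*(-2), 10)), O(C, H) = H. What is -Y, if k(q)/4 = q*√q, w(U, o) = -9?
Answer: -30597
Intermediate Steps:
k(q) = 4*q^(3/2) (k(q) = 4*(q*√q) = 4*q^(3/2))
Y = 30597 (Y = -3 + (30591 - 1*(-9)) = -3 + (30591 + 9) = -3 + 30600 = 30597)
-Y = -1*30597 = -30597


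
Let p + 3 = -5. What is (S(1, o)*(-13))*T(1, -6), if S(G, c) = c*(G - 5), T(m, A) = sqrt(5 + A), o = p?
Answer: -416*I ≈ -416.0*I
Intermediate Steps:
p = -8 (p = -3 - 5 = -8)
o = -8
S(G, c) = c*(-5 + G)
(S(1, o)*(-13))*T(1, -6) = (-8*(-5 + 1)*(-13))*sqrt(5 - 6) = (-8*(-4)*(-13))*sqrt(-1) = (32*(-13))*I = -416*I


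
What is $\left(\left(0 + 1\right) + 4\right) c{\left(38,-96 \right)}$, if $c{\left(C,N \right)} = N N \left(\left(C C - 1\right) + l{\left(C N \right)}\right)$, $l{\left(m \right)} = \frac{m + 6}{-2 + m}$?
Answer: $\frac{24286887936}{365} \approx 6.6539 \cdot 10^{7}$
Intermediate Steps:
$l{\left(m \right)} = \frac{6 + m}{-2 + m}$
$c{\left(C,N \right)} = N^{2} \left(-1 + C^{2} + \frac{6 + C N}{-2 + C N}\right)$ ($c{\left(C,N \right)} = N N \left(\left(C C - 1\right) + \frac{6 + C N}{-2 + C N}\right) = N^{2} \left(\left(C^{2} - 1\right) + \frac{6 + C N}{-2 + C N}\right) = N^{2} \left(\left(-1 + C^{2}\right) + \frac{6 + C N}{-2 + C N}\right) = N^{2} \left(-1 + C^{2} + \frac{6 + C N}{-2 + C N}\right)$)
$\left(\left(0 + 1\right) + 4\right) c{\left(38,-96 \right)} = \left(\left(0 + 1\right) + 4\right) \frac{\left(-96\right)^{2} \left(8 - 2 \cdot 38^{2} - 96 \cdot 38^{3}\right)}{-2 + 38 \left(-96\right)} = \left(1 + 4\right) \frac{9216 \left(8 - 2888 - 5267712\right)}{-2 - 3648} = 5 \frac{9216 \left(8 - 2888 - 5267712\right)}{-3650} = 5 \cdot 9216 \left(- \frac{1}{3650}\right) \left(-5270592\right) = 5 \cdot \frac{24286887936}{1825} = \frac{24286887936}{365}$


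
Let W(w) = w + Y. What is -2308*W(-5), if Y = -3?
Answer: 18464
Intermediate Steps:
W(w) = -3 + w (W(w) = w - 3 = -3 + w)
-2308*W(-5) = -2308*(-3 - 5) = -2308*(-8) = 18464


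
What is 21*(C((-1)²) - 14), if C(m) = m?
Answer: -273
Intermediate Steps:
21*(C((-1)²) - 14) = 21*((-1)² - 14) = 21*(1 - 14) = 21*(-13) = -273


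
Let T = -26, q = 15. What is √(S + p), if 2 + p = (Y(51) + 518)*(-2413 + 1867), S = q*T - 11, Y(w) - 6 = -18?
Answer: I*√276679 ≈ 526.0*I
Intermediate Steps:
Y(w) = -12 (Y(w) = 6 - 18 = -12)
S = -401 (S = 15*(-26) - 11 = -390 - 11 = -401)
p = -276278 (p = -2 + (-12 + 518)*(-2413 + 1867) = -2 + 506*(-546) = -2 - 276276 = -276278)
√(S + p) = √(-401 - 276278) = √(-276679) = I*√276679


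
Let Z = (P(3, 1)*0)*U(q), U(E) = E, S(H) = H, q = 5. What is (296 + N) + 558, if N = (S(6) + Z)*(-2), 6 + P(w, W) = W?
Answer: 842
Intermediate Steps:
P(w, W) = -6 + W
Z = 0 (Z = ((-6 + 1)*0)*5 = -5*0*5 = 0*5 = 0)
N = -12 (N = (6 + 0)*(-2) = 6*(-2) = -12)
(296 + N) + 558 = (296 - 12) + 558 = 284 + 558 = 842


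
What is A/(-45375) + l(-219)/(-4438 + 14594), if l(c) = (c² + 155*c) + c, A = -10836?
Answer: 245363097/153609500 ≈ 1.5973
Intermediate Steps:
l(c) = c² + 156*c
A/(-45375) + l(-219)/(-4438 + 14594) = -10836/(-45375) + (-219*(156 - 219))/(-4438 + 14594) = -10836*(-1/45375) - 219*(-63)/10156 = 3612/15125 + 13797*(1/10156) = 3612/15125 + 13797/10156 = 245363097/153609500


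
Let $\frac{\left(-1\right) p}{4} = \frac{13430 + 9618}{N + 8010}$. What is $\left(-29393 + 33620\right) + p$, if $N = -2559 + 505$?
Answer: $\frac{6270955}{1489} \approx 4211.5$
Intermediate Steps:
$N = -2054$
$p = - \frac{23048}{1489}$ ($p = - 4 \frac{13430 + 9618}{-2054 + 8010} = - 4 \cdot \frac{23048}{5956} = - 4 \cdot 23048 \cdot \frac{1}{5956} = \left(-4\right) \frac{5762}{1489} = - \frac{23048}{1489} \approx -15.479$)
$\left(-29393 + 33620\right) + p = \left(-29393 + 33620\right) - \frac{23048}{1489} = 4227 - \frac{23048}{1489} = \frac{6270955}{1489}$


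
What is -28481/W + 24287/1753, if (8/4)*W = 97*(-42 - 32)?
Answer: 137093236/6291517 ≈ 21.790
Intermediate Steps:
W = -3589 (W = (97*(-42 - 32))/2 = (97*(-74))/2 = (½)*(-7178) = -3589)
-28481/W + 24287/1753 = -28481/(-3589) + 24287/1753 = -28481*(-1/3589) + 24287*(1/1753) = 28481/3589 + 24287/1753 = 137093236/6291517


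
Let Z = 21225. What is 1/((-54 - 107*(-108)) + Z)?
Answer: 1/32727 ≈ 3.0556e-5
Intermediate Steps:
1/((-54 - 107*(-108)) + Z) = 1/((-54 - 107*(-108)) + 21225) = 1/((-54 + 11556) + 21225) = 1/(11502 + 21225) = 1/32727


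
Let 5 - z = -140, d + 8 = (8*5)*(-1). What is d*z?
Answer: -6960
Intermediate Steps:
d = -48 (d = -8 + (8*5)*(-1) = -8 + 40*(-1) = -8 - 40 = -48)
z = 145 (z = 5 - 1*(-140) = 5 + 140 = 145)
d*z = -48*145 = -6960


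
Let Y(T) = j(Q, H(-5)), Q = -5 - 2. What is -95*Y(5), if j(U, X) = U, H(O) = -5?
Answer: 665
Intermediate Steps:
Q = -7
Y(T) = -7
-95*Y(5) = -95*(-7) = 665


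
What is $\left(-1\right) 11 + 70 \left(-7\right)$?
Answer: $-501$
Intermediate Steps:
$\left(-1\right) 11 + 70 \left(-7\right) = -11 - 490 = -501$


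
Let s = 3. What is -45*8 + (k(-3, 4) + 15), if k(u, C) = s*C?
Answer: -333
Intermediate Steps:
k(u, C) = 3*C
-45*8 + (k(-3, 4) + 15) = -45*8 + (3*4 + 15) = -360 + (12 + 15) = -360 + 27 = -333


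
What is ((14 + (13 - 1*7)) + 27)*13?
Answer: 611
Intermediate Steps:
((14 + (13 - 1*7)) + 27)*13 = ((14 + (13 - 7)) + 27)*13 = ((14 + 6) + 27)*13 = (20 + 27)*13 = 47*13 = 611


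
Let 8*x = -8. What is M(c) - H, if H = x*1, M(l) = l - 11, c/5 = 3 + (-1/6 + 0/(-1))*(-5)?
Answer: 55/6 ≈ 9.1667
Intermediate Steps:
x = -1 (x = (⅛)*(-8) = -1)
c = 115/6 (c = 5*(3 + (-1/6 + 0/(-1))*(-5)) = 5*(3 + (-1*⅙ + 0*(-1))*(-5)) = 5*(3 + (-⅙ + 0)*(-5)) = 5*(3 - ⅙*(-5)) = 5*(3 + ⅚) = 5*(23/6) = 115/6 ≈ 19.167)
M(l) = -11 + l
H = -1 (H = -1*1 = -1)
M(c) - H = (-11 + 115/6) - 1*(-1) = 49/6 + 1 = 55/6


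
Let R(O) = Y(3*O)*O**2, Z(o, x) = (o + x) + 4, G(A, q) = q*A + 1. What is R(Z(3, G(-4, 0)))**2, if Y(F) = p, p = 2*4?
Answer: 262144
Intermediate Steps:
p = 8
Y(F) = 8
G(A, q) = 1 + A*q (G(A, q) = A*q + 1 = 1 + A*q)
Z(o, x) = 4 + o + x
R(O) = 8*O**2
R(Z(3, G(-4, 0)))**2 = (8*(4 + 3 + (1 - 4*0))**2)**2 = (8*(4 + 3 + (1 + 0))**2)**2 = (8*(4 + 3 + 1)**2)**2 = (8*8**2)**2 = (8*64)**2 = 512**2 = 262144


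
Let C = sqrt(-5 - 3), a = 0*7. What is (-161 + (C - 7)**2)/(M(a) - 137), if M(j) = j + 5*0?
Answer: 120/137 + 28*I*sqrt(2)/137 ≈ 0.87591 + 0.28904*I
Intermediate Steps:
a = 0
C = 2*I*sqrt(2) (C = sqrt(-8) = 2*I*sqrt(2) ≈ 2.8284*I)
M(j) = j (M(j) = j + 0 = j)
(-161 + (C - 7)**2)/(M(a) - 137) = (-161 + (2*I*sqrt(2) - 7)**2)/(0 - 137) = (-161 + (-7 + 2*I*sqrt(2))**2)/(-137) = (-161 + (-7 + 2*I*sqrt(2))**2)*(-1/137) = 161/137 - (-7 + 2*I*sqrt(2))**2/137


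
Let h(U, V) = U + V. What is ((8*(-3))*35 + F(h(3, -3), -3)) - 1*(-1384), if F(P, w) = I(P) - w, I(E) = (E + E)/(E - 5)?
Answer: 547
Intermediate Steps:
I(E) = 2*E/(-5 + E) (I(E) = (2*E)/(-5 + E) = 2*E/(-5 + E))
F(P, w) = -w + 2*P/(-5 + P) (F(P, w) = 2*P/(-5 + P) - w = -w + 2*P/(-5 + P))
((8*(-3))*35 + F(h(3, -3), -3)) - 1*(-1384) = ((8*(-3))*35 + (2*(3 - 3) - 1*(-3)*(-5 + (3 - 3)))/(-5 + (3 - 3))) - 1*(-1384) = (-24*35 + (2*0 - 1*(-3)*(-5 + 0))/(-5 + 0)) + 1384 = (-840 + (0 - 1*(-3)*(-5))/(-5)) + 1384 = (-840 - (0 - 15)/5) + 1384 = (-840 - 1/5*(-15)) + 1384 = (-840 + 3) + 1384 = -837 + 1384 = 547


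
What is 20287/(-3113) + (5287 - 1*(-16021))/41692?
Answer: -27838350/4635257 ≈ -6.0058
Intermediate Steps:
20287/(-3113) + (5287 - 1*(-16021))/41692 = 20287*(-1/3113) + (5287 + 16021)*(1/41692) = -20287/3113 + 21308*(1/41692) = -20287/3113 + 761/1489 = -27838350/4635257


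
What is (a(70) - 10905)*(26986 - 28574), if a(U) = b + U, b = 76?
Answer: 17085292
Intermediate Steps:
a(U) = 76 + U
(a(70) - 10905)*(26986 - 28574) = ((76 + 70) - 10905)*(26986 - 28574) = (146 - 10905)*(-1588) = -10759*(-1588) = 17085292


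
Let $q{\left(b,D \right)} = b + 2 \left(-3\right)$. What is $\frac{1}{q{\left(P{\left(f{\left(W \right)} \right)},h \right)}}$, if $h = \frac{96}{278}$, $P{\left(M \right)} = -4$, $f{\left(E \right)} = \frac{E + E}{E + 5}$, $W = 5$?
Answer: $- \frac{1}{10} \approx -0.1$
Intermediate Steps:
$f{\left(E \right)} = \frac{2 E}{5 + E}$
$h = \frac{48}{139}$ ($h = 96 \cdot \frac{1}{278} = \frac{48}{139} \approx 0.34532$)
$q{\left(b,D \right)} = -6 + b$ ($q{\left(b,D \right)} = b - 6 = -6 + b$)
$\frac{1}{q{\left(P{\left(f{\left(W \right)} \right)},h \right)}} = \frac{1}{-6 - 4} = \frac{1}{-10} = - \frac{1}{10}$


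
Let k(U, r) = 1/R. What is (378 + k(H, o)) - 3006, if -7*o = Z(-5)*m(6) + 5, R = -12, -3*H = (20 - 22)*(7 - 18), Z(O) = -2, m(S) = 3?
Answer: -31537/12 ≈ -2628.1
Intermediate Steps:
H = -22/3 (H = -(20 - 22)*(7 - 18)/3 = -(-2)*(-11)/3 = -1/3*22 = -22/3 ≈ -7.3333)
o = 1/7 (o = -(-2*3 + 5)/7 = -(-6 + 5)/7 = -1/7*(-1) = 1/7 ≈ 0.14286)
k(U, r) = -1/12 (k(U, r) = 1/(-12) = -1/12)
(378 + k(H, o)) - 3006 = (378 - 1/12) - 3006 = 4535/12 - 3006 = -31537/12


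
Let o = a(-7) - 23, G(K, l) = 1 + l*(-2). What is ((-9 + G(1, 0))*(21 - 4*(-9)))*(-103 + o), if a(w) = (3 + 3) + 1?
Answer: 54264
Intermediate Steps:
G(K, l) = 1 - 2*l
a(w) = 7 (a(w) = 6 + 1 = 7)
o = -16 (o = 7 - 23 = -16)
((-9 + G(1, 0))*(21 - 4*(-9)))*(-103 + o) = ((-9 + (1 - 2*0))*(21 - 4*(-9)))*(-103 - 16) = ((-9 + (1 + 0))*(21 + 36))*(-119) = ((-9 + 1)*57)*(-119) = -8*57*(-119) = -456*(-119) = 54264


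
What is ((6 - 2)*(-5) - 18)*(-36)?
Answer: 1368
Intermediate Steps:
((6 - 2)*(-5) - 18)*(-36) = (4*(-5) - 18)*(-36) = (-20 - 18)*(-36) = -38*(-36) = 1368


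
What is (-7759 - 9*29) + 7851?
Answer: -169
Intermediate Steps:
(-7759 - 9*29) + 7851 = (-7759 - 261) + 7851 = -8020 + 7851 = -169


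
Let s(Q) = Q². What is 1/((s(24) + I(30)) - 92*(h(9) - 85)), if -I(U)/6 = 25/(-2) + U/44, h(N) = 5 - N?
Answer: 11/97184 ≈ 0.00011319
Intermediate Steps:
I(U) = 75 - 3*U/22 (I(U) = -6*(25/(-2) + U/44) = -6*(25*(-½) + U*(1/44)) = -6*(-25/2 + U/44) = 75 - 3*U/22)
1/((s(24) + I(30)) - 92*(h(9) - 85)) = 1/((24² + (75 - 3/22*30)) - 92*((5 - 1*9) - 85)) = 1/((576 + (75 - 45/11)) - 92*((5 - 9) - 85)) = 1/((576 + 780/11) - 92*(-4 - 85)) = 1/(7116/11 - 92*(-89)) = 1/(7116/11 + 8188) = 1/(97184/11) = 11/97184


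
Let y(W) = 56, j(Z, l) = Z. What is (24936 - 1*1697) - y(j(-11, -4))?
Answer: 23183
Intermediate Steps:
(24936 - 1*1697) - y(j(-11, -4)) = (24936 - 1*1697) - 1*56 = (24936 - 1697) - 56 = 23239 - 56 = 23183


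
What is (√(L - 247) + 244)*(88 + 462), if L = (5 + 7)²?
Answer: 134200 + 550*I*√103 ≈ 1.342e+5 + 5581.9*I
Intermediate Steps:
L = 144 (L = 12² = 144)
(√(L - 247) + 244)*(88 + 462) = (√(144 - 247) + 244)*(88 + 462) = (√(-103) + 244)*550 = (I*√103 + 244)*550 = (244 + I*√103)*550 = 134200 + 550*I*√103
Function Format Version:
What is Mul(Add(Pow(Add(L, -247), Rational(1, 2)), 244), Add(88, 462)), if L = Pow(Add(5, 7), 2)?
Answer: Add(134200, Mul(550, I, Pow(103, Rational(1, 2)))) ≈ Add(1.3420e+5, Mul(5581.9, I))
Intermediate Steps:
L = 144 (L = Pow(12, 2) = 144)
Mul(Add(Pow(Add(L, -247), Rational(1, 2)), 244), Add(88, 462)) = Mul(Add(Pow(Add(144, -247), Rational(1, 2)), 244), Add(88, 462)) = Mul(Add(Pow(-103, Rational(1, 2)), 244), 550) = Mul(Add(Mul(I, Pow(103, Rational(1, 2))), 244), 550) = Mul(Add(244, Mul(I, Pow(103, Rational(1, 2)))), 550) = Add(134200, Mul(550, I, Pow(103, Rational(1, 2))))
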